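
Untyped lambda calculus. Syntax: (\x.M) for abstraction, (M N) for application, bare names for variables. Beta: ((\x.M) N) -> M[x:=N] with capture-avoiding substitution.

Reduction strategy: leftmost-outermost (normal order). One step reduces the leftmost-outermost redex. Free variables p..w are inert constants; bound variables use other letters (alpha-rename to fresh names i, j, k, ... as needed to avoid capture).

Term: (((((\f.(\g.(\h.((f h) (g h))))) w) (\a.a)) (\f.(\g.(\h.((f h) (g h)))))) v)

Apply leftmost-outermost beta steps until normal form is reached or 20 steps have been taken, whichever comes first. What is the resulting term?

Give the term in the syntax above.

Answer: (((w (\f.(\g.(\h.((f h) (g h)))))) (\f.(\g.(\h.((f h) (g h)))))) v)

Derivation:
Step 0: (((((\f.(\g.(\h.((f h) (g h))))) w) (\a.a)) (\f.(\g.(\h.((f h) (g h)))))) v)
Step 1: ((((\g.(\h.((w h) (g h)))) (\a.a)) (\f.(\g.(\h.((f h) (g h)))))) v)
Step 2: (((\h.((w h) ((\a.a) h))) (\f.(\g.(\h.((f h) (g h)))))) v)
Step 3: (((w (\f.(\g.(\h.((f h) (g h)))))) ((\a.a) (\f.(\g.(\h.((f h) (g h))))))) v)
Step 4: (((w (\f.(\g.(\h.((f h) (g h)))))) (\f.(\g.(\h.((f h) (g h)))))) v)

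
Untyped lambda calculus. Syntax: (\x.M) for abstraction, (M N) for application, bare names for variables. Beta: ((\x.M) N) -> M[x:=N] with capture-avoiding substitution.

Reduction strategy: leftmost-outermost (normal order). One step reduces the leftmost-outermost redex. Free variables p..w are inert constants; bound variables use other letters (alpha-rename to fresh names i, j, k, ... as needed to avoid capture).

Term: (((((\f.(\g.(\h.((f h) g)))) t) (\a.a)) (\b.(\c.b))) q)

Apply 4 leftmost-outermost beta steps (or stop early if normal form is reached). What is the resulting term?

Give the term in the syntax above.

Answer: (((t (\b.(\c.b))) (\a.a)) q)

Derivation:
Step 0: (((((\f.(\g.(\h.((f h) g)))) t) (\a.a)) (\b.(\c.b))) q)
Step 1: ((((\g.(\h.((t h) g))) (\a.a)) (\b.(\c.b))) q)
Step 2: (((\h.((t h) (\a.a))) (\b.(\c.b))) q)
Step 3: (((t (\b.(\c.b))) (\a.a)) q)
Step 4: (normal form reached)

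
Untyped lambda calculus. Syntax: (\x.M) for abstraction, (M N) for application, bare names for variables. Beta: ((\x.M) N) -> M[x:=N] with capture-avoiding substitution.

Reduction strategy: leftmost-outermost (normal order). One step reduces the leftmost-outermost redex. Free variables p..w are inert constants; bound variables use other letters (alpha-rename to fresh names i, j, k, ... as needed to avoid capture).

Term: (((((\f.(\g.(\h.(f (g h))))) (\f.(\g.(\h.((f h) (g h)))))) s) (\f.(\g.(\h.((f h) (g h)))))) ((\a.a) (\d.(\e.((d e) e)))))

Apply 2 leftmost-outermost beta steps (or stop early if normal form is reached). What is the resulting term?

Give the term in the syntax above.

Answer: (((\h.((\f.(\g.(\h.((f h) (g h))))) (s h))) (\f.(\g.(\h.((f h) (g h)))))) ((\a.a) (\d.(\e.((d e) e)))))

Derivation:
Step 0: (((((\f.(\g.(\h.(f (g h))))) (\f.(\g.(\h.((f h) (g h)))))) s) (\f.(\g.(\h.((f h) (g h)))))) ((\a.a) (\d.(\e.((d e) e)))))
Step 1: ((((\g.(\h.((\f.(\g.(\h.((f h) (g h))))) (g h)))) s) (\f.(\g.(\h.((f h) (g h)))))) ((\a.a) (\d.(\e.((d e) e)))))
Step 2: (((\h.((\f.(\g.(\h.((f h) (g h))))) (s h))) (\f.(\g.(\h.((f h) (g h)))))) ((\a.a) (\d.(\e.((d e) e)))))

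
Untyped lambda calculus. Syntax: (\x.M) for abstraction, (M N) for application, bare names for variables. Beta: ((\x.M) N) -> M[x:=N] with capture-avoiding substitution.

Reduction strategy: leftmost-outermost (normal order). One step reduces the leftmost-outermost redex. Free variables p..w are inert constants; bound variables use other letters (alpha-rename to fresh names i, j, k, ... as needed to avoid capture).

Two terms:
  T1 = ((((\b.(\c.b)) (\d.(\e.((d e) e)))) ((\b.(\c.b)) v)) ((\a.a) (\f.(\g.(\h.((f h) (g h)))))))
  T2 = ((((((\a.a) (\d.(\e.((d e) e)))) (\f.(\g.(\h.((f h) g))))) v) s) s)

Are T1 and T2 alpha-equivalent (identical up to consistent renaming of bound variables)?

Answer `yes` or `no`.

Answer: no

Derivation:
Term 1: ((((\b.(\c.b)) (\d.(\e.((d e) e)))) ((\b.(\c.b)) v)) ((\a.a) (\f.(\g.(\h.((f h) (g h)))))))
Term 2: ((((((\a.a) (\d.(\e.((d e) e)))) (\f.(\g.(\h.((f h) g))))) v) s) s)
Alpha-equivalence: compare structure up to binder renaming.
Result: False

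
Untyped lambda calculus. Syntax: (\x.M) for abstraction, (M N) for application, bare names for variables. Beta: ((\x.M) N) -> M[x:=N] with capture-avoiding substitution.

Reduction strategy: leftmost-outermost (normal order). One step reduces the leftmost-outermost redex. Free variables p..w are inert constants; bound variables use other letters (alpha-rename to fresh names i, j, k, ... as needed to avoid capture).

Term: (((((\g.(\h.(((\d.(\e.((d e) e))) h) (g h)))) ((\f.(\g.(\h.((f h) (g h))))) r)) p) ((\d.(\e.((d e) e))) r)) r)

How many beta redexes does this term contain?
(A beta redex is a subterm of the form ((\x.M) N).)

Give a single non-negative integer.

Term: (((((\g.(\h.(((\d.(\e.((d e) e))) h) (g h)))) ((\f.(\g.(\h.((f h) (g h))))) r)) p) ((\d.(\e.((d e) e))) r)) r)
  Redex: ((\g.(\h.(((\d.(\e.((d e) e))) h) (g h)))) ((\f.(\g.(\h.((f h) (g h))))) r))
  Redex: ((\d.(\e.((d e) e))) h)
  Redex: ((\f.(\g.(\h.((f h) (g h))))) r)
  Redex: ((\d.(\e.((d e) e))) r)
Total redexes: 4

Answer: 4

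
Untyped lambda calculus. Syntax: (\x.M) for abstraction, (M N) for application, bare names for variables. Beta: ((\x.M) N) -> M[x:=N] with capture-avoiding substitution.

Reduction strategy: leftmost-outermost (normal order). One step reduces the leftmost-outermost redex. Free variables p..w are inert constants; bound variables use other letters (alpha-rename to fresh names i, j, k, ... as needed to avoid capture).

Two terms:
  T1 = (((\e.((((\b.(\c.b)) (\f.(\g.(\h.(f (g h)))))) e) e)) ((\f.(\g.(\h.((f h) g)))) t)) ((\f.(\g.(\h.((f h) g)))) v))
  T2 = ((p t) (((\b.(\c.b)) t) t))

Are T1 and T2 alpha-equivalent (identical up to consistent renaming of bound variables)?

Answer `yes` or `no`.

Term 1: (((\e.((((\b.(\c.b)) (\f.(\g.(\h.(f (g h)))))) e) e)) ((\f.(\g.(\h.((f h) g)))) t)) ((\f.(\g.(\h.((f h) g)))) v))
Term 2: ((p t) (((\b.(\c.b)) t) t))
Alpha-equivalence: compare structure up to binder renaming.
Result: False

Answer: no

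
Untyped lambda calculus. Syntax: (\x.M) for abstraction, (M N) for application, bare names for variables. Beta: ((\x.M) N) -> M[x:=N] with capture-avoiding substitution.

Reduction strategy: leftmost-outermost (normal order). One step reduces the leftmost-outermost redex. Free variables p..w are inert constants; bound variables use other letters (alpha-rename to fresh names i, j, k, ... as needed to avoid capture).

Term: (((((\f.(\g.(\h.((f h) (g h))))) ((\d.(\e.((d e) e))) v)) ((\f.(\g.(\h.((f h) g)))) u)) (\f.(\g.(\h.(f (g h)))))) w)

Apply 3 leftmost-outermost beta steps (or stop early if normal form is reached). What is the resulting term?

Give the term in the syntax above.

Step 0: (((((\f.(\g.(\h.((f h) (g h))))) ((\d.(\e.((d e) e))) v)) ((\f.(\g.(\h.((f h) g)))) u)) (\f.(\g.(\h.(f (g h)))))) w)
Step 1: ((((\g.(\h.((((\d.(\e.((d e) e))) v) h) (g h)))) ((\f.(\g.(\h.((f h) g)))) u)) (\f.(\g.(\h.(f (g h)))))) w)
Step 2: (((\h.((((\d.(\e.((d e) e))) v) h) (((\f.(\g.(\h.((f h) g)))) u) h))) (\f.(\g.(\h.(f (g h)))))) w)
Step 3: (((((\d.(\e.((d e) e))) v) (\f.(\g.(\h.(f (g h)))))) (((\f.(\g.(\h.((f h) g)))) u) (\f.(\g.(\h.(f (g h))))))) w)

Answer: (((((\d.(\e.((d e) e))) v) (\f.(\g.(\h.(f (g h)))))) (((\f.(\g.(\h.((f h) g)))) u) (\f.(\g.(\h.(f (g h))))))) w)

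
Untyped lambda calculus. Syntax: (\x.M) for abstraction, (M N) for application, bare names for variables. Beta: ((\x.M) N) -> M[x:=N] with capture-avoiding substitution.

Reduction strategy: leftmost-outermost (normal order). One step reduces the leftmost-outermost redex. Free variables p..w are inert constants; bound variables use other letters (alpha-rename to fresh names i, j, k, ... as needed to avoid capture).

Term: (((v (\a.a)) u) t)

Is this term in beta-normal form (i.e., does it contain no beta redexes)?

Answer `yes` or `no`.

Answer: yes

Derivation:
Term: (((v (\a.a)) u) t)
No beta redexes found.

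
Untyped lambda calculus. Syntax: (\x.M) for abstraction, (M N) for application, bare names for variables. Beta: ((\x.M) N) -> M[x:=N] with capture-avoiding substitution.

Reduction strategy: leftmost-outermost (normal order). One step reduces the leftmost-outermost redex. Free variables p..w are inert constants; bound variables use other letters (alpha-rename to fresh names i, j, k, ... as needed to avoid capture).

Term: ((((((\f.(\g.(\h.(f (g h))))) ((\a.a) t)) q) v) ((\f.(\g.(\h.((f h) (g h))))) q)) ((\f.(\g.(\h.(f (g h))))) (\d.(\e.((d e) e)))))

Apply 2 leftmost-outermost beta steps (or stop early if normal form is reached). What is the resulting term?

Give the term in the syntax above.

Answer: ((((\h.(((\a.a) t) (q h))) v) ((\f.(\g.(\h.((f h) (g h))))) q)) ((\f.(\g.(\h.(f (g h))))) (\d.(\e.((d e) e)))))

Derivation:
Step 0: ((((((\f.(\g.(\h.(f (g h))))) ((\a.a) t)) q) v) ((\f.(\g.(\h.((f h) (g h))))) q)) ((\f.(\g.(\h.(f (g h))))) (\d.(\e.((d e) e)))))
Step 1: (((((\g.(\h.(((\a.a) t) (g h)))) q) v) ((\f.(\g.(\h.((f h) (g h))))) q)) ((\f.(\g.(\h.(f (g h))))) (\d.(\e.((d e) e)))))
Step 2: ((((\h.(((\a.a) t) (q h))) v) ((\f.(\g.(\h.((f h) (g h))))) q)) ((\f.(\g.(\h.(f (g h))))) (\d.(\e.((d e) e)))))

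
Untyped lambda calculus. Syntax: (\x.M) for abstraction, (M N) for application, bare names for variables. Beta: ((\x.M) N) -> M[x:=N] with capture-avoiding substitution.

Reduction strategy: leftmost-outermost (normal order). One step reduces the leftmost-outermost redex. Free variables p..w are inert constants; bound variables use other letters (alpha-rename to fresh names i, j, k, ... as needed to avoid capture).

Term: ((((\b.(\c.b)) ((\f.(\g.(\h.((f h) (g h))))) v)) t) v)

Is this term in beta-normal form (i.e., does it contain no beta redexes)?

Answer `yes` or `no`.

Term: ((((\b.(\c.b)) ((\f.(\g.(\h.((f h) (g h))))) v)) t) v)
Found 2 beta redex(es).

Answer: no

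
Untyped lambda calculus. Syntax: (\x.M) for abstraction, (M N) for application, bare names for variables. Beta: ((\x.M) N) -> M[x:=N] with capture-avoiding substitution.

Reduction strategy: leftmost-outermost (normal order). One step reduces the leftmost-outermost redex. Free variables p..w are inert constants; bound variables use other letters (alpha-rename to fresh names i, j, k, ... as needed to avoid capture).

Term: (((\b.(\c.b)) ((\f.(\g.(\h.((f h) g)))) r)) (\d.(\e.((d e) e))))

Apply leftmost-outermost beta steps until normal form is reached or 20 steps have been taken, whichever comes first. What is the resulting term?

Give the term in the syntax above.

Step 0: (((\b.(\c.b)) ((\f.(\g.(\h.((f h) g)))) r)) (\d.(\e.((d e) e))))
Step 1: ((\c.((\f.(\g.(\h.((f h) g)))) r)) (\d.(\e.((d e) e))))
Step 2: ((\f.(\g.(\h.((f h) g)))) r)
Step 3: (\g.(\h.((r h) g)))

Answer: (\g.(\h.((r h) g)))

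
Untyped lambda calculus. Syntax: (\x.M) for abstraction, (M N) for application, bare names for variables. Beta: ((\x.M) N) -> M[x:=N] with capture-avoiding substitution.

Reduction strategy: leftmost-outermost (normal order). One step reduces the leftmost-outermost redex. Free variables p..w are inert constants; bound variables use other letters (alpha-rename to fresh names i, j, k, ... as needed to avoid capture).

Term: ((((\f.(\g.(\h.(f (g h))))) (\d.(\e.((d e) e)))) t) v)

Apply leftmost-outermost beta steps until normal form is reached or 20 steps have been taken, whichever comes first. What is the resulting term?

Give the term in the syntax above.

Answer: (\e.(((t v) e) e))

Derivation:
Step 0: ((((\f.(\g.(\h.(f (g h))))) (\d.(\e.((d e) e)))) t) v)
Step 1: (((\g.(\h.((\d.(\e.((d e) e))) (g h)))) t) v)
Step 2: ((\h.((\d.(\e.((d e) e))) (t h))) v)
Step 3: ((\d.(\e.((d e) e))) (t v))
Step 4: (\e.(((t v) e) e))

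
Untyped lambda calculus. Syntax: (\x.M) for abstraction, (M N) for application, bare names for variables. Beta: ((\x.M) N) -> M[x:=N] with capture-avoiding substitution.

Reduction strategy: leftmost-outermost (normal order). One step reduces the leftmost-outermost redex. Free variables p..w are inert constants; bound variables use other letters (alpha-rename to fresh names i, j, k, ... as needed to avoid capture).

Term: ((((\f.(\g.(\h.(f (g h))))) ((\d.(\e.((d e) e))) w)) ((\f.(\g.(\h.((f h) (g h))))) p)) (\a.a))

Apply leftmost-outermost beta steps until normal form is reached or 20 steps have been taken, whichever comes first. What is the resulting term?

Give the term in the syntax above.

Answer: ((w (\h.((p h) h))) (\h.((p h) h)))

Derivation:
Step 0: ((((\f.(\g.(\h.(f (g h))))) ((\d.(\e.((d e) e))) w)) ((\f.(\g.(\h.((f h) (g h))))) p)) (\a.a))
Step 1: (((\g.(\h.(((\d.(\e.((d e) e))) w) (g h)))) ((\f.(\g.(\h.((f h) (g h))))) p)) (\a.a))
Step 2: ((\h.(((\d.(\e.((d e) e))) w) (((\f.(\g.(\h.((f h) (g h))))) p) h))) (\a.a))
Step 3: (((\d.(\e.((d e) e))) w) (((\f.(\g.(\h.((f h) (g h))))) p) (\a.a)))
Step 4: ((\e.((w e) e)) (((\f.(\g.(\h.((f h) (g h))))) p) (\a.a)))
Step 5: ((w (((\f.(\g.(\h.((f h) (g h))))) p) (\a.a))) (((\f.(\g.(\h.((f h) (g h))))) p) (\a.a)))
Step 6: ((w ((\g.(\h.((p h) (g h)))) (\a.a))) (((\f.(\g.(\h.((f h) (g h))))) p) (\a.a)))
Step 7: ((w (\h.((p h) ((\a.a) h)))) (((\f.(\g.(\h.((f h) (g h))))) p) (\a.a)))
Step 8: ((w (\h.((p h) h))) (((\f.(\g.(\h.((f h) (g h))))) p) (\a.a)))
Step 9: ((w (\h.((p h) h))) ((\g.(\h.((p h) (g h)))) (\a.a)))
Step 10: ((w (\h.((p h) h))) (\h.((p h) ((\a.a) h))))
Step 11: ((w (\h.((p h) h))) (\h.((p h) h)))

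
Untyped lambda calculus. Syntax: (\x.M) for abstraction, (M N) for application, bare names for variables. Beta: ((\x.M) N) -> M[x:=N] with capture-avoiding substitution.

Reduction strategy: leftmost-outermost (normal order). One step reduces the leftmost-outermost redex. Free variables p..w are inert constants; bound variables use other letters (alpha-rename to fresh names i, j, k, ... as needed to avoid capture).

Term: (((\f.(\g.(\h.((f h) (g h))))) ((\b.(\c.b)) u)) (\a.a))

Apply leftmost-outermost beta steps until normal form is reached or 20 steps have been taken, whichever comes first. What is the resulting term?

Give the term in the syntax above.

Answer: (\h.(u h))

Derivation:
Step 0: (((\f.(\g.(\h.((f h) (g h))))) ((\b.(\c.b)) u)) (\a.a))
Step 1: ((\g.(\h.((((\b.(\c.b)) u) h) (g h)))) (\a.a))
Step 2: (\h.((((\b.(\c.b)) u) h) ((\a.a) h)))
Step 3: (\h.(((\c.u) h) ((\a.a) h)))
Step 4: (\h.(u ((\a.a) h)))
Step 5: (\h.(u h))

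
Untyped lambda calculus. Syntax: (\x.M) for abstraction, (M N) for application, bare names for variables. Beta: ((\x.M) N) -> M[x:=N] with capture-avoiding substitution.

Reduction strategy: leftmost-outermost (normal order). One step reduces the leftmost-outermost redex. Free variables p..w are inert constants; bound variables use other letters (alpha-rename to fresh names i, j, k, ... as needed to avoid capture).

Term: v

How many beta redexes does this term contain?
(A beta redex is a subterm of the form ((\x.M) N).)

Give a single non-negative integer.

Term: v
  (no redexes)
Total redexes: 0

Answer: 0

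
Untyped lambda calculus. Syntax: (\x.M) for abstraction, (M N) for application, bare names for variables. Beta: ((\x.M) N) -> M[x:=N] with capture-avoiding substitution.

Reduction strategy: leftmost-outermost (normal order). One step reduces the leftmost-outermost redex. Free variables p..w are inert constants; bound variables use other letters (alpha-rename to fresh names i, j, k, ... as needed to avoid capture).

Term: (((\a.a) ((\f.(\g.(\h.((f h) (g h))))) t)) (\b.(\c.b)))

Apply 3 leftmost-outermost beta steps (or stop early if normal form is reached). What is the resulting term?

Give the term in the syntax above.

Step 0: (((\a.a) ((\f.(\g.(\h.((f h) (g h))))) t)) (\b.(\c.b)))
Step 1: (((\f.(\g.(\h.((f h) (g h))))) t) (\b.(\c.b)))
Step 2: ((\g.(\h.((t h) (g h)))) (\b.(\c.b)))
Step 3: (\h.((t h) ((\b.(\c.b)) h)))

Answer: (\h.((t h) ((\b.(\c.b)) h)))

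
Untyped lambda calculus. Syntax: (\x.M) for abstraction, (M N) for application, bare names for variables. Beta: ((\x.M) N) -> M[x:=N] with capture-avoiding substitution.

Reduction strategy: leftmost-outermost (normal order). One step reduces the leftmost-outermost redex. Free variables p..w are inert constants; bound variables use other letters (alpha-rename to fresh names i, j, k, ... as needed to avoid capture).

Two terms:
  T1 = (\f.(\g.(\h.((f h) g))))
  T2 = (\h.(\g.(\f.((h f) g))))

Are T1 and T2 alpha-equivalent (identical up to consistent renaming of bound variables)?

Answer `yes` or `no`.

Term 1: (\f.(\g.(\h.((f h) g))))
Term 2: (\h.(\g.(\f.((h f) g))))
Alpha-equivalence: compare structure up to binder renaming.
Result: True

Answer: yes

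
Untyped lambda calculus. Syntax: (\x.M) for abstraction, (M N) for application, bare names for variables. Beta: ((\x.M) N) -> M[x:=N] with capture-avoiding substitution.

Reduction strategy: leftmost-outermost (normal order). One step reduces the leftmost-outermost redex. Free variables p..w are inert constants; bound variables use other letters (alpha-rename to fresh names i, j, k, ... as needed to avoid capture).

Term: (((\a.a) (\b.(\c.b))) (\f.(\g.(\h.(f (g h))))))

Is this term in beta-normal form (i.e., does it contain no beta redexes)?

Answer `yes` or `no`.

Answer: no

Derivation:
Term: (((\a.a) (\b.(\c.b))) (\f.(\g.(\h.(f (g h))))))
Found 1 beta redex(es).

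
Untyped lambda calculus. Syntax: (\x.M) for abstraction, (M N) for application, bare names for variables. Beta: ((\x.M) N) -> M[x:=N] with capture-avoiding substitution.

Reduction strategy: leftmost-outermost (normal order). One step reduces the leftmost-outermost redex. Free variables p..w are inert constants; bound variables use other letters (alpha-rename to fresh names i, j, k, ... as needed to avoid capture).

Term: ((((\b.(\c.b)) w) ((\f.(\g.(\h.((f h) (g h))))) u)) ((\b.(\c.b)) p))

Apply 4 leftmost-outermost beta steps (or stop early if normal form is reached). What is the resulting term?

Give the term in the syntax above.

Answer: (w (\c.p))

Derivation:
Step 0: ((((\b.(\c.b)) w) ((\f.(\g.(\h.((f h) (g h))))) u)) ((\b.(\c.b)) p))
Step 1: (((\c.w) ((\f.(\g.(\h.((f h) (g h))))) u)) ((\b.(\c.b)) p))
Step 2: (w ((\b.(\c.b)) p))
Step 3: (w (\c.p))
Step 4: (normal form reached)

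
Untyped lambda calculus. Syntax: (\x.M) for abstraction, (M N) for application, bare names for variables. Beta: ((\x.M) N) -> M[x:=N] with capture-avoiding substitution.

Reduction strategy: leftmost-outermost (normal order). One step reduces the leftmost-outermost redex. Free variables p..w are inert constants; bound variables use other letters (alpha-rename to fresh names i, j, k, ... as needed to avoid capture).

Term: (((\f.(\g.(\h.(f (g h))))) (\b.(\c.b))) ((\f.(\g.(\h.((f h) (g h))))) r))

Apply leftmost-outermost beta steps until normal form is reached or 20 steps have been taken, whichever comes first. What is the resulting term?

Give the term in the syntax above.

Answer: (\h.(\c.(\i.((r i) (h i)))))

Derivation:
Step 0: (((\f.(\g.(\h.(f (g h))))) (\b.(\c.b))) ((\f.(\g.(\h.((f h) (g h))))) r))
Step 1: ((\g.(\h.((\b.(\c.b)) (g h)))) ((\f.(\g.(\h.((f h) (g h))))) r))
Step 2: (\h.((\b.(\c.b)) (((\f.(\g.(\h.((f h) (g h))))) r) h)))
Step 3: (\h.(\c.(((\f.(\g.(\h.((f h) (g h))))) r) h)))
Step 4: (\h.(\c.((\g.(\h.((r h) (g h)))) h)))
Step 5: (\h.(\c.(\i.((r i) (h i)))))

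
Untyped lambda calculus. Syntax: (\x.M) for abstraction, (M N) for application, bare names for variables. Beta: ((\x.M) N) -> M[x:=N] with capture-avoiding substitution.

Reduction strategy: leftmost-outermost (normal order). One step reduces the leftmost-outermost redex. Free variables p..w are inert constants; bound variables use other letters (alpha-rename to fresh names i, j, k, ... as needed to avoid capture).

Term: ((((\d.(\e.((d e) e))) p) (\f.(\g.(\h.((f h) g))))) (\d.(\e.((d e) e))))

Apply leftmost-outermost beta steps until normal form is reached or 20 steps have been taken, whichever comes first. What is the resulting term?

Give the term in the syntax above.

Step 0: ((((\d.(\e.((d e) e))) p) (\f.(\g.(\h.((f h) g))))) (\d.(\e.((d e) e))))
Step 1: (((\e.((p e) e)) (\f.(\g.(\h.((f h) g))))) (\d.(\e.((d e) e))))
Step 2: (((p (\f.(\g.(\h.((f h) g))))) (\f.(\g.(\h.((f h) g))))) (\d.(\e.((d e) e))))

Answer: (((p (\f.(\g.(\h.((f h) g))))) (\f.(\g.(\h.((f h) g))))) (\d.(\e.((d e) e))))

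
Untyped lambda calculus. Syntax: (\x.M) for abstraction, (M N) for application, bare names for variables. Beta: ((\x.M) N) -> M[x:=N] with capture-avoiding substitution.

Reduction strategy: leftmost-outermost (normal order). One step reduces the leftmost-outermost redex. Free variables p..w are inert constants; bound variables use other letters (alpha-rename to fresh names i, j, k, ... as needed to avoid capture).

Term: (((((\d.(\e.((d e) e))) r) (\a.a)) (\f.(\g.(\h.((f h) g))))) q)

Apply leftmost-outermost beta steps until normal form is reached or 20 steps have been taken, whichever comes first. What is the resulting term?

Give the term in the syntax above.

Answer: ((((r (\a.a)) (\a.a)) (\f.(\g.(\h.((f h) g))))) q)

Derivation:
Step 0: (((((\d.(\e.((d e) e))) r) (\a.a)) (\f.(\g.(\h.((f h) g))))) q)
Step 1: ((((\e.((r e) e)) (\a.a)) (\f.(\g.(\h.((f h) g))))) q)
Step 2: ((((r (\a.a)) (\a.a)) (\f.(\g.(\h.((f h) g))))) q)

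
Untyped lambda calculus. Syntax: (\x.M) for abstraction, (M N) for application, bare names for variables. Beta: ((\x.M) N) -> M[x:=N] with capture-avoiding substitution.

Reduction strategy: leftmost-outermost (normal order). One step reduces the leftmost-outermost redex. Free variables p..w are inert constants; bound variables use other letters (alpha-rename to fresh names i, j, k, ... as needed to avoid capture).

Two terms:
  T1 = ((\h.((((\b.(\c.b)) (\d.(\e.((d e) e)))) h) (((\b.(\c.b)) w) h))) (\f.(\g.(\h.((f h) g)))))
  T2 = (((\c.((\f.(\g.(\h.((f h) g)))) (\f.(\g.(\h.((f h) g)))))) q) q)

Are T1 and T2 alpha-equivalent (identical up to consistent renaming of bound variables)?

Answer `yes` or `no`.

Answer: no

Derivation:
Term 1: ((\h.((((\b.(\c.b)) (\d.(\e.((d e) e)))) h) (((\b.(\c.b)) w) h))) (\f.(\g.(\h.((f h) g)))))
Term 2: (((\c.((\f.(\g.(\h.((f h) g)))) (\f.(\g.(\h.((f h) g)))))) q) q)
Alpha-equivalence: compare structure up to binder renaming.
Result: False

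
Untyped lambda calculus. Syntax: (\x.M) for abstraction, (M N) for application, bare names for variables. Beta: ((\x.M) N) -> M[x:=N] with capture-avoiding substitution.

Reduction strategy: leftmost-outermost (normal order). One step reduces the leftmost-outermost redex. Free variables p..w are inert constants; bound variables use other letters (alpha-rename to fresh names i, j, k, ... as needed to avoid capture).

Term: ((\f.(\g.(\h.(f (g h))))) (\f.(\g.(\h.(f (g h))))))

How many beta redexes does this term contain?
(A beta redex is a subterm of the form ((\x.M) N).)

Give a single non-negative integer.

Term: ((\f.(\g.(\h.(f (g h))))) (\f.(\g.(\h.(f (g h))))))
  Redex: ((\f.(\g.(\h.(f (g h))))) (\f.(\g.(\h.(f (g h))))))
Total redexes: 1

Answer: 1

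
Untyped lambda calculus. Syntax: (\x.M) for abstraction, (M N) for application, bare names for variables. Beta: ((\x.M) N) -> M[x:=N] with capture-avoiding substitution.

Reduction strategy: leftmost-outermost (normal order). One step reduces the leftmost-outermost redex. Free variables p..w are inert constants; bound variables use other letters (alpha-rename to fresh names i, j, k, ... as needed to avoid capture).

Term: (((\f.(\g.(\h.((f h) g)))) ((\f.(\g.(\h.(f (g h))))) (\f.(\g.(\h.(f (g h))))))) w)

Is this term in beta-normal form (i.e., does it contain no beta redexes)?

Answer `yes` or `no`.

Term: (((\f.(\g.(\h.((f h) g)))) ((\f.(\g.(\h.(f (g h))))) (\f.(\g.(\h.(f (g h))))))) w)
Found 2 beta redex(es).

Answer: no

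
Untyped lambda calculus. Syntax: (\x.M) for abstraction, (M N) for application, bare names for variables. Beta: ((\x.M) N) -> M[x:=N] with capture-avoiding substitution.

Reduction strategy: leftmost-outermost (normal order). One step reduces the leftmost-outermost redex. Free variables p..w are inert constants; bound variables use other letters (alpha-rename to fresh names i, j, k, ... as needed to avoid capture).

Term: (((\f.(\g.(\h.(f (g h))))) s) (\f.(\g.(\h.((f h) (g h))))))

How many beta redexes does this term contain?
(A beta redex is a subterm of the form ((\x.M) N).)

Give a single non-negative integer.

Answer: 1

Derivation:
Term: (((\f.(\g.(\h.(f (g h))))) s) (\f.(\g.(\h.((f h) (g h))))))
  Redex: ((\f.(\g.(\h.(f (g h))))) s)
Total redexes: 1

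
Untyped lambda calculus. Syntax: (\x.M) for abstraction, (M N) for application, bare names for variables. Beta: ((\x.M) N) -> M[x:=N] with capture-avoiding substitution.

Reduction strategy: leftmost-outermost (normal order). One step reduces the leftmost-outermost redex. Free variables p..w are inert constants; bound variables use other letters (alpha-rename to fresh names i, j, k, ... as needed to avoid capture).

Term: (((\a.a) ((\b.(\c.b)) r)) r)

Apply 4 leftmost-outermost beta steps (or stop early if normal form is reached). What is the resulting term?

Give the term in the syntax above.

Answer: r

Derivation:
Step 0: (((\a.a) ((\b.(\c.b)) r)) r)
Step 1: (((\b.(\c.b)) r) r)
Step 2: ((\c.r) r)
Step 3: r
Step 4: (normal form reached)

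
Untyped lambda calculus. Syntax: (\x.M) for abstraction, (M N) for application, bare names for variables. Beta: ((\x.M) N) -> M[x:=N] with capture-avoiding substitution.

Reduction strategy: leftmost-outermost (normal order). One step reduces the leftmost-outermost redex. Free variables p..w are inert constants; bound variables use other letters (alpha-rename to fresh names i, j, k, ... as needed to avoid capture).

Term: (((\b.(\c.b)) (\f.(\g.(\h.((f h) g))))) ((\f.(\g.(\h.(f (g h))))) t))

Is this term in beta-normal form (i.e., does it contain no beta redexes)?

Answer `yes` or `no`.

Answer: no

Derivation:
Term: (((\b.(\c.b)) (\f.(\g.(\h.((f h) g))))) ((\f.(\g.(\h.(f (g h))))) t))
Found 2 beta redex(es).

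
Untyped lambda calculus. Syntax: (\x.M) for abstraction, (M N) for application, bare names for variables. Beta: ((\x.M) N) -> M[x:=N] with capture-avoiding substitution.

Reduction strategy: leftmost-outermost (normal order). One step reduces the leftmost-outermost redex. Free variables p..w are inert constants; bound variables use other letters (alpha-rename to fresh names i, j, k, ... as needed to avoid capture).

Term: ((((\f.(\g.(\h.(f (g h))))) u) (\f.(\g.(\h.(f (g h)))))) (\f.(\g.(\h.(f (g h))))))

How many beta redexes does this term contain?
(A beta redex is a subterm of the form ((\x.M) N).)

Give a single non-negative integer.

Term: ((((\f.(\g.(\h.(f (g h))))) u) (\f.(\g.(\h.(f (g h)))))) (\f.(\g.(\h.(f (g h))))))
  Redex: ((\f.(\g.(\h.(f (g h))))) u)
Total redexes: 1

Answer: 1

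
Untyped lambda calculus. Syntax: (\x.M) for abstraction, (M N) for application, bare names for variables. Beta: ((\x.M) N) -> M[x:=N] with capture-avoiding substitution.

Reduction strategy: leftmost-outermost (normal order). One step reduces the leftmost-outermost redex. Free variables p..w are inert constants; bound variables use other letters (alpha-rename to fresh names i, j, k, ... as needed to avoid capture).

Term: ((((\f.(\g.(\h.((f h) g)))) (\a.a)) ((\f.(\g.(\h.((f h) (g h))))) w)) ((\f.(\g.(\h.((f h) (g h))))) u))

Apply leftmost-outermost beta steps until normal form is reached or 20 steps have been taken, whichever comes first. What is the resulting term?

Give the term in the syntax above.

Step 0: ((((\f.(\g.(\h.((f h) g)))) (\a.a)) ((\f.(\g.(\h.((f h) (g h))))) w)) ((\f.(\g.(\h.((f h) (g h))))) u))
Step 1: (((\g.(\h.(((\a.a) h) g))) ((\f.(\g.(\h.((f h) (g h))))) w)) ((\f.(\g.(\h.((f h) (g h))))) u))
Step 2: ((\h.(((\a.a) h) ((\f.(\g.(\h.((f h) (g h))))) w))) ((\f.(\g.(\h.((f h) (g h))))) u))
Step 3: (((\a.a) ((\f.(\g.(\h.((f h) (g h))))) u)) ((\f.(\g.(\h.((f h) (g h))))) w))
Step 4: (((\f.(\g.(\h.((f h) (g h))))) u) ((\f.(\g.(\h.((f h) (g h))))) w))
Step 5: ((\g.(\h.((u h) (g h)))) ((\f.(\g.(\h.((f h) (g h))))) w))
Step 6: (\h.((u h) (((\f.(\g.(\h.((f h) (g h))))) w) h)))
Step 7: (\h.((u h) ((\g.(\h.((w h) (g h)))) h)))
Step 8: (\h.((u h) (\i.((w i) (h i)))))

Answer: (\h.((u h) (\i.((w i) (h i)))))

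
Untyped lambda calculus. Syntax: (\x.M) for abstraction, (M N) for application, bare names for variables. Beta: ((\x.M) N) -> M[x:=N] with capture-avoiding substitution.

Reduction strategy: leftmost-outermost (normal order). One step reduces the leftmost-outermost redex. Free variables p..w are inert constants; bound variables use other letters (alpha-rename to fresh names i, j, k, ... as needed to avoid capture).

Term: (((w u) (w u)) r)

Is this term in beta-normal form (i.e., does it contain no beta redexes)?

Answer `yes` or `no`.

Term: (((w u) (w u)) r)
No beta redexes found.

Answer: yes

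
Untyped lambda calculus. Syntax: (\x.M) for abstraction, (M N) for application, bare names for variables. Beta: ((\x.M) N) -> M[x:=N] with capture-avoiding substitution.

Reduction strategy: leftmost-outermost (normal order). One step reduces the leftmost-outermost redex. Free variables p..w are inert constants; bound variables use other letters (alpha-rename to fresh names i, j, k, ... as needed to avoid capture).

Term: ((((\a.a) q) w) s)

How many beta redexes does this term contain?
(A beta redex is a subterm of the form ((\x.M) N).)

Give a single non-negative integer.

Term: ((((\a.a) q) w) s)
  Redex: ((\a.a) q)
Total redexes: 1

Answer: 1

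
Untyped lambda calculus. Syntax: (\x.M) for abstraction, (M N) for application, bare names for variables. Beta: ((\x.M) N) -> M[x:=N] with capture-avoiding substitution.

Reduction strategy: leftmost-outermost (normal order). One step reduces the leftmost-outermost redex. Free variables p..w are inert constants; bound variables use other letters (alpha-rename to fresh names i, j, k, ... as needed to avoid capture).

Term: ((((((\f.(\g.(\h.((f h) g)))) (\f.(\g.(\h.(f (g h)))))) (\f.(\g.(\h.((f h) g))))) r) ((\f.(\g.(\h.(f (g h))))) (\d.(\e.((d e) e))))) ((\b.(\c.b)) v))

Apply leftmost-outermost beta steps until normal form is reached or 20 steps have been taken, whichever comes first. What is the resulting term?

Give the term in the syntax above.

Step 0: ((((((\f.(\g.(\h.((f h) g)))) (\f.(\g.(\h.(f (g h)))))) (\f.(\g.(\h.((f h) g))))) r) ((\f.(\g.(\h.(f (g h))))) (\d.(\e.((d e) e))))) ((\b.(\c.b)) v))
Step 1: (((((\g.(\h.(((\f.(\g.(\h.(f (g h))))) h) g))) (\f.(\g.(\h.((f h) g))))) r) ((\f.(\g.(\h.(f (g h))))) (\d.(\e.((d e) e))))) ((\b.(\c.b)) v))
Step 2: ((((\h.(((\f.(\g.(\h.(f (g h))))) h) (\f.(\g.(\h.((f h) g)))))) r) ((\f.(\g.(\h.(f (g h))))) (\d.(\e.((d e) e))))) ((\b.(\c.b)) v))
Step 3: (((((\f.(\g.(\h.(f (g h))))) r) (\f.(\g.(\h.((f h) g))))) ((\f.(\g.(\h.(f (g h))))) (\d.(\e.((d e) e))))) ((\b.(\c.b)) v))
Step 4: ((((\g.(\h.(r (g h)))) (\f.(\g.(\h.((f h) g))))) ((\f.(\g.(\h.(f (g h))))) (\d.(\e.((d e) e))))) ((\b.(\c.b)) v))
Step 5: (((\h.(r ((\f.(\g.(\h.((f h) g)))) h))) ((\f.(\g.(\h.(f (g h))))) (\d.(\e.((d e) e))))) ((\b.(\c.b)) v))
Step 6: ((r ((\f.(\g.(\h.((f h) g)))) ((\f.(\g.(\h.(f (g h))))) (\d.(\e.((d e) e)))))) ((\b.(\c.b)) v))
Step 7: ((r (\g.(\h.((((\f.(\g.(\h.(f (g h))))) (\d.(\e.((d e) e)))) h) g)))) ((\b.(\c.b)) v))
Step 8: ((r (\g.(\h.(((\g.(\h.((\d.(\e.((d e) e))) (g h)))) h) g)))) ((\b.(\c.b)) v))
Step 9: ((r (\g.(\h.((\i.((\d.(\e.((d e) e))) (h i))) g)))) ((\b.(\c.b)) v))
Step 10: ((r (\g.(\h.((\d.(\e.((d e) e))) (h g))))) ((\b.(\c.b)) v))
Step 11: ((r (\g.(\h.(\e.(((h g) e) e))))) ((\b.(\c.b)) v))
Step 12: ((r (\g.(\h.(\e.(((h g) e) e))))) (\c.v))

Answer: ((r (\g.(\h.(\e.(((h g) e) e))))) (\c.v))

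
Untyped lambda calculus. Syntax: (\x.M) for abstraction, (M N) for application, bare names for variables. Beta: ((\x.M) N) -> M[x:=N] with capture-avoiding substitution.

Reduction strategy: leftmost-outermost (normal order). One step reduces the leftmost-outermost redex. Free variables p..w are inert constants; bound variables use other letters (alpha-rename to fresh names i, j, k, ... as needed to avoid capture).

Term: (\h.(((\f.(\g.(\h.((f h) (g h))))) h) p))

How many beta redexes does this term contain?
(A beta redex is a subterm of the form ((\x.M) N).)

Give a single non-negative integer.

Term: (\h.(((\f.(\g.(\h.((f h) (g h))))) h) p))
  Redex: ((\f.(\g.(\h.((f h) (g h))))) h)
Total redexes: 1

Answer: 1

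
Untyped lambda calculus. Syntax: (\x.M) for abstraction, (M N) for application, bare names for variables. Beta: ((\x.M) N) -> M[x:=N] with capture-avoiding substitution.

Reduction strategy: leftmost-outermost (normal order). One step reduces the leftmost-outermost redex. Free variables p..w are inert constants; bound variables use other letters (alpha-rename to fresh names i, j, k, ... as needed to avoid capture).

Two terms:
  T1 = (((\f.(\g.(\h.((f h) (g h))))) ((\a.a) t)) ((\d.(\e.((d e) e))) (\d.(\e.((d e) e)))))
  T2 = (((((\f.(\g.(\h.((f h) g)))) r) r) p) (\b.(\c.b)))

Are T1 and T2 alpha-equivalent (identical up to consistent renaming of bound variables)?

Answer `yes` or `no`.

Answer: no

Derivation:
Term 1: (((\f.(\g.(\h.((f h) (g h))))) ((\a.a) t)) ((\d.(\e.((d e) e))) (\d.(\e.((d e) e)))))
Term 2: (((((\f.(\g.(\h.((f h) g)))) r) r) p) (\b.(\c.b)))
Alpha-equivalence: compare structure up to binder renaming.
Result: False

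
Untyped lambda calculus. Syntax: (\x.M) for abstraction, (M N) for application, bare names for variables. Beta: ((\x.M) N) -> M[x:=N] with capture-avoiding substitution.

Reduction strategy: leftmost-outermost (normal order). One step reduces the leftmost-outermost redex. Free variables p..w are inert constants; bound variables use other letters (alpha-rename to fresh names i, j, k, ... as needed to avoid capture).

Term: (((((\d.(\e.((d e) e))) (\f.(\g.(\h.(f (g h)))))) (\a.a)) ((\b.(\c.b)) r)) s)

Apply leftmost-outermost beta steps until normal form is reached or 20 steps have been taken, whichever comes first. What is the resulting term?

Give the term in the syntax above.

Answer: r

Derivation:
Step 0: (((((\d.(\e.((d e) e))) (\f.(\g.(\h.(f (g h)))))) (\a.a)) ((\b.(\c.b)) r)) s)
Step 1: ((((\e.(((\f.(\g.(\h.(f (g h))))) e) e)) (\a.a)) ((\b.(\c.b)) r)) s)
Step 2: (((((\f.(\g.(\h.(f (g h))))) (\a.a)) (\a.a)) ((\b.(\c.b)) r)) s)
Step 3: ((((\g.(\h.((\a.a) (g h)))) (\a.a)) ((\b.(\c.b)) r)) s)
Step 4: (((\h.((\a.a) ((\a.a) h))) ((\b.(\c.b)) r)) s)
Step 5: (((\a.a) ((\a.a) ((\b.(\c.b)) r))) s)
Step 6: (((\a.a) ((\b.(\c.b)) r)) s)
Step 7: (((\b.(\c.b)) r) s)
Step 8: ((\c.r) s)
Step 9: r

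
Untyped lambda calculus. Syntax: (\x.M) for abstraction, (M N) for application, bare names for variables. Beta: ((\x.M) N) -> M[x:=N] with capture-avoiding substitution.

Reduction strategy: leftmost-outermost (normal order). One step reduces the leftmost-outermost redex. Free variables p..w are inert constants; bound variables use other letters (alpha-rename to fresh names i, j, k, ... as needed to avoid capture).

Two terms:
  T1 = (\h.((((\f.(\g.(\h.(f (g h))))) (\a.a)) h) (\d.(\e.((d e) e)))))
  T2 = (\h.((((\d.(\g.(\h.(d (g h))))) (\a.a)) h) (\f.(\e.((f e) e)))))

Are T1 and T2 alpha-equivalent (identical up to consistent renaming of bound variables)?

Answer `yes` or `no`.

Answer: yes

Derivation:
Term 1: (\h.((((\f.(\g.(\h.(f (g h))))) (\a.a)) h) (\d.(\e.((d e) e)))))
Term 2: (\h.((((\d.(\g.(\h.(d (g h))))) (\a.a)) h) (\f.(\e.((f e) e)))))
Alpha-equivalence: compare structure up to binder renaming.
Result: True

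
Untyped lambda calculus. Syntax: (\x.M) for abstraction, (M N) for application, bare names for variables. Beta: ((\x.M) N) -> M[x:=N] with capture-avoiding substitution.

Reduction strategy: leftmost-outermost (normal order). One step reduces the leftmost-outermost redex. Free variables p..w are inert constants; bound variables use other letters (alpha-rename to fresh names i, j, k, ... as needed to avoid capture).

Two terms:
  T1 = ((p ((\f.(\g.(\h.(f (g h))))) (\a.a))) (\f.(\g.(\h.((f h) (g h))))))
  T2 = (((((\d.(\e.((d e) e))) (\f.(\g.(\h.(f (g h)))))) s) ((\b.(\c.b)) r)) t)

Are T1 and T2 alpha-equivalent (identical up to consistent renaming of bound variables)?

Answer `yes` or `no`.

Term 1: ((p ((\f.(\g.(\h.(f (g h))))) (\a.a))) (\f.(\g.(\h.((f h) (g h))))))
Term 2: (((((\d.(\e.((d e) e))) (\f.(\g.(\h.(f (g h)))))) s) ((\b.(\c.b)) r)) t)
Alpha-equivalence: compare structure up to binder renaming.
Result: False

Answer: no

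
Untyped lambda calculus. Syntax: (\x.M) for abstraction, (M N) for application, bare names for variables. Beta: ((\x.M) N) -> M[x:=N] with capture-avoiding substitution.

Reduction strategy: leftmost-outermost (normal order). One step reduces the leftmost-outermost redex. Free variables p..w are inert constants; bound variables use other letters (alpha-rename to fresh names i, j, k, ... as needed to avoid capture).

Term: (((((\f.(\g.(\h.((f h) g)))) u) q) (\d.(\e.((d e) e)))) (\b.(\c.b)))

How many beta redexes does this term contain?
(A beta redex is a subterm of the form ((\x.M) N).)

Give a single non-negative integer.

Term: (((((\f.(\g.(\h.((f h) g)))) u) q) (\d.(\e.((d e) e)))) (\b.(\c.b)))
  Redex: ((\f.(\g.(\h.((f h) g)))) u)
Total redexes: 1

Answer: 1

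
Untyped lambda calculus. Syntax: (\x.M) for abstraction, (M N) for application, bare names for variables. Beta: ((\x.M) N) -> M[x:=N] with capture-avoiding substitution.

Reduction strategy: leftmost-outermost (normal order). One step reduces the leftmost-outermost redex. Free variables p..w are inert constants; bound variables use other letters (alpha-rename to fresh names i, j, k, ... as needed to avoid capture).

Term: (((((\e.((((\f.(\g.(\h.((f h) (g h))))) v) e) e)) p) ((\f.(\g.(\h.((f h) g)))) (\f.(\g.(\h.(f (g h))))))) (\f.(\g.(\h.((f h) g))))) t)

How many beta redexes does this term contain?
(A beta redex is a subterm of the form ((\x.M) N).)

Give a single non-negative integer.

Answer: 3

Derivation:
Term: (((((\e.((((\f.(\g.(\h.((f h) (g h))))) v) e) e)) p) ((\f.(\g.(\h.((f h) g)))) (\f.(\g.(\h.(f (g h))))))) (\f.(\g.(\h.((f h) g))))) t)
  Redex: ((\e.((((\f.(\g.(\h.((f h) (g h))))) v) e) e)) p)
  Redex: ((\f.(\g.(\h.((f h) (g h))))) v)
  Redex: ((\f.(\g.(\h.((f h) g)))) (\f.(\g.(\h.(f (g h))))))
Total redexes: 3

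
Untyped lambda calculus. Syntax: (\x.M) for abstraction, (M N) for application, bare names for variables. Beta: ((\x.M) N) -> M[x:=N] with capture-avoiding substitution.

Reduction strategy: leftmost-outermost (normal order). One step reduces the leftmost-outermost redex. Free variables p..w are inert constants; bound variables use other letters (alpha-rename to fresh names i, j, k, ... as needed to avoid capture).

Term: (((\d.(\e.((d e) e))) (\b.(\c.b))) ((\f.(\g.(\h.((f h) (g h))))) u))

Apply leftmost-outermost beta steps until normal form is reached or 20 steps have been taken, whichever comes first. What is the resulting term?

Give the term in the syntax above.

Answer: (\g.(\h.((u h) (g h))))

Derivation:
Step 0: (((\d.(\e.((d e) e))) (\b.(\c.b))) ((\f.(\g.(\h.((f h) (g h))))) u))
Step 1: ((\e.(((\b.(\c.b)) e) e)) ((\f.(\g.(\h.((f h) (g h))))) u))
Step 2: (((\b.(\c.b)) ((\f.(\g.(\h.((f h) (g h))))) u)) ((\f.(\g.(\h.((f h) (g h))))) u))
Step 3: ((\c.((\f.(\g.(\h.((f h) (g h))))) u)) ((\f.(\g.(\h.((f h) (g h))))) u))
Step 4: ((\f.(\g.(\h.((f h) (g h))))) u)
Step 5: (\g.(\h.((u h) (g h))))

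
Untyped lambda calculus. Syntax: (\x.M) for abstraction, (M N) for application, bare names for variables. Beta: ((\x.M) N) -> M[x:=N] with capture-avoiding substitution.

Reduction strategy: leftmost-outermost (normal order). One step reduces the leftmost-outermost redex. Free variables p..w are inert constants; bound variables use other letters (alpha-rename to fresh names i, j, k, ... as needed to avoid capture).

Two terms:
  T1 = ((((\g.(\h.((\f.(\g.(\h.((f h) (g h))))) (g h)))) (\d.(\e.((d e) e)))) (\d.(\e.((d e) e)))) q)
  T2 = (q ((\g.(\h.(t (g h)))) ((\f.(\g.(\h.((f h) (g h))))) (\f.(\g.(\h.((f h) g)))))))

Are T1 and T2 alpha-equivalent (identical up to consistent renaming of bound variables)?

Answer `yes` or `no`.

Answer: no

Derivation:
Term 1: ((((\g.(\h.((\f.(\g.(\h.((f h) (g h))))) (g h)))) (\d.(\e.((d e) e)))) (\d.(\e.((d e) e)))) q)
Term 2: (q ((\g.(\h.(t (g h)))) ((\f.(\g.(\h.((f h) (g h))))) (\f.(\g.(\h.((f h) g)))))))
Alpha-equivalence: compare structure up to binder renaming.
Result: False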